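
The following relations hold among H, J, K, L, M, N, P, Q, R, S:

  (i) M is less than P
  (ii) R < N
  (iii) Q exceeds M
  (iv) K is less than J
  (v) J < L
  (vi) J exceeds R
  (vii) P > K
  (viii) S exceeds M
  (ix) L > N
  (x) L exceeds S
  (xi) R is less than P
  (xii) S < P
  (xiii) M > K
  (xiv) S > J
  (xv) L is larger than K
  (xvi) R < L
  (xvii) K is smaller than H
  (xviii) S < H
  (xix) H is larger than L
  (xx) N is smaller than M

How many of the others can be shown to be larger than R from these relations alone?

The elements the relations force above R are N, J, M, S, Q, L, H, P — no chain reaches any other.
That is 8.

8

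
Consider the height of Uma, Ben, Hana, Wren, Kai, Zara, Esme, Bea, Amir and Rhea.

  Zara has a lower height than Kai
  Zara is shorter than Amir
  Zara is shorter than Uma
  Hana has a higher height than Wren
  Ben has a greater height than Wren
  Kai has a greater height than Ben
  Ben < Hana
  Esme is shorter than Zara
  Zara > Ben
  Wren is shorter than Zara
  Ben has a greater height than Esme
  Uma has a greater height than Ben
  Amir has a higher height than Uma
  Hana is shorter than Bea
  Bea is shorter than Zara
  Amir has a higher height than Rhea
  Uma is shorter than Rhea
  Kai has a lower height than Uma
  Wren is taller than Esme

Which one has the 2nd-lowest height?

Chaining the given pairs: Esme < Wren < Ben < Hana < Bea < Zara < Kai < Uma < Rhea < Amir.
Counting 2 from the smallest end gives Wren.

Wren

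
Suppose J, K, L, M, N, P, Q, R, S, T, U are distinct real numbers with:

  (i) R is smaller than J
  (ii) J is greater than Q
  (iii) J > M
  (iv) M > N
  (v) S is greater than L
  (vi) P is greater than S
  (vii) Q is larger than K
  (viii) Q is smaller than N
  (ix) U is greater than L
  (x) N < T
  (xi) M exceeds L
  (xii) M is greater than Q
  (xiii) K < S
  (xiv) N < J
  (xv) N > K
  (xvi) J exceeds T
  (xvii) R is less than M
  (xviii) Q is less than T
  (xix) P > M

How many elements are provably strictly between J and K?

The relations place K below J. An element lies strictly between them when it is forced above K and also forced below J.
Above K: {Q, N, M, T, S, P}. Below J: {Q, L, N, R, M, T}.
Intersection: {Q, N, M, T} — 4.

4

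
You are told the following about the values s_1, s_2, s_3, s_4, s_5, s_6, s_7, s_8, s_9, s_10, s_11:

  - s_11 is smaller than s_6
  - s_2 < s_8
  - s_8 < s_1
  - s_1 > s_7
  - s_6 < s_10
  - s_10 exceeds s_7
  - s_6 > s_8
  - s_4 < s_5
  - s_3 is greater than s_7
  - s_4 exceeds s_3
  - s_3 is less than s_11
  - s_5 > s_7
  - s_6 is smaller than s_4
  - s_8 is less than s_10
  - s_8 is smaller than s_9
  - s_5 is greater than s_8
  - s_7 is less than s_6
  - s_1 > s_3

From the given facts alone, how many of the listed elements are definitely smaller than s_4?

The elements the relations force below s_4 are s_2, s_7, s_8, s_3, s_11, s_6 — no chain reaches any other.
That is 6.

6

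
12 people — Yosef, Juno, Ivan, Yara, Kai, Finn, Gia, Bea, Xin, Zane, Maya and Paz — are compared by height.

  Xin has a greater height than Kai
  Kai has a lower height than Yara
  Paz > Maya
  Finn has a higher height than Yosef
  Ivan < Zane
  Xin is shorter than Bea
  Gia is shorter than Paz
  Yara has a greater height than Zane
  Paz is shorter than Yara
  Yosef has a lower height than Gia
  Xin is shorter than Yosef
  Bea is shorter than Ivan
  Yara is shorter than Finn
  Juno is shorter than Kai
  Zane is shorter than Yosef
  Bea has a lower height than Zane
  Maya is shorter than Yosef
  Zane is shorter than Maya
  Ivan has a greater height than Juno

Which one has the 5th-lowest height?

Chaining the given pairs: Juno < Kai < Xin < Bea < Ivan < Zane < Maya < Yosef < Gia < Paz < Yara < Finn.
The 5th smallest is Ivan.

Ivan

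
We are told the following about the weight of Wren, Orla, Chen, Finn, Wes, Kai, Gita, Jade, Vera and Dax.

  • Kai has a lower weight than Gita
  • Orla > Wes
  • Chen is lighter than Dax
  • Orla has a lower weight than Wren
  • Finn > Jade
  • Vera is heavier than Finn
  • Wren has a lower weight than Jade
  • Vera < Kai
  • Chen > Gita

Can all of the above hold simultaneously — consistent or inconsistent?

consistent

Every relation is compatible with Wes < Orla < Wren < Jade < Finn < Vera < Kai < Gita < Chen < Dax; the set is consistent.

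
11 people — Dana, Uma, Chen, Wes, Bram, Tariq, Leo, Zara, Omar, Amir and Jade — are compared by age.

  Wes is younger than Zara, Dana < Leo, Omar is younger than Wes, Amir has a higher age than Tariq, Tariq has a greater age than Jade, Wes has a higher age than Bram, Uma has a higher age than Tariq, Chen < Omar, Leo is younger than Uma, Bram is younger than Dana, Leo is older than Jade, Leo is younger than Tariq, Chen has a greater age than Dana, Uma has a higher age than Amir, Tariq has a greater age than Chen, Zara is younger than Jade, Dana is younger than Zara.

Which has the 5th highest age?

The consecutive relations fix a unique order: Bram < Dana < Chen < Omar < Wes < Zara < Jade < Leo < Tariq < Amir < Uma.
The 5th largest is Jade.

Jade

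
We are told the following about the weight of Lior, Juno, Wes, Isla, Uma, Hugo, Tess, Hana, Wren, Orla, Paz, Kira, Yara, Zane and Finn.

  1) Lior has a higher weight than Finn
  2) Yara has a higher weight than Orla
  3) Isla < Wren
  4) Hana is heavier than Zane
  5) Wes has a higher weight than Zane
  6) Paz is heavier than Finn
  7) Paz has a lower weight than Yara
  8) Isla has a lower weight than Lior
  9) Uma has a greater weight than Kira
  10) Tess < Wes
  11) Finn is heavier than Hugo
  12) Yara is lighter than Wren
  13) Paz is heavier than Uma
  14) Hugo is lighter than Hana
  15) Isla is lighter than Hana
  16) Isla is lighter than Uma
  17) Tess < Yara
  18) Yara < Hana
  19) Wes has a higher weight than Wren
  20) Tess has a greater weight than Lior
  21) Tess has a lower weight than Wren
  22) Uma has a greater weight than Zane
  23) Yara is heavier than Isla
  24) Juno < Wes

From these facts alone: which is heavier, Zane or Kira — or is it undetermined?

Following every chain through Kira: above Kira we get Uma, Paz, Yara, Hana, Wren, Wes.
Zane is not reached, and no chain runs the other way from Zane to Kira.
So the given relations leave the order of Kira and Zane undetermined.

undetermined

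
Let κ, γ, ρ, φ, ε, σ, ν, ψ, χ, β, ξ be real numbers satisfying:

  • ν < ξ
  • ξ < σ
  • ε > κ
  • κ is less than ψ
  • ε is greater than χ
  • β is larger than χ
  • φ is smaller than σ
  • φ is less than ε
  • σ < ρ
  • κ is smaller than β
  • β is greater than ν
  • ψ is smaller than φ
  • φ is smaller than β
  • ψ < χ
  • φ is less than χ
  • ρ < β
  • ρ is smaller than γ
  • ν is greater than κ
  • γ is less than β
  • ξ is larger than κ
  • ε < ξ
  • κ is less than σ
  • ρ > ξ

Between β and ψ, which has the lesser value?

ψ

Following the relations from ψ: ψ < φ < χ < ε < ξ < σ < ρ < γ < β.
So ψ < β; ψ is the smaller of the two.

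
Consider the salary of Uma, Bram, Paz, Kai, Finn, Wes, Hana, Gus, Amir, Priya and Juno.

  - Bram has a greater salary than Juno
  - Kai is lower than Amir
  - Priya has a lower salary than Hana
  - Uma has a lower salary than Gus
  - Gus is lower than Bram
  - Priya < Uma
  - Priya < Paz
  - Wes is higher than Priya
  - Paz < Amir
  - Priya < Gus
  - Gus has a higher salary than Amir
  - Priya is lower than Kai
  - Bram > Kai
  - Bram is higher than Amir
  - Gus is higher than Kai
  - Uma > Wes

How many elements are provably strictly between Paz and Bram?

The relations place Paz below Bram. An element lies strictly between them when it is forced above Paz and also forced below Bram.
Above Paz: {Amir, Gus}. Below Bram: {Priya, Kai, Wes, Amir, Uma, Juno, Gus}.
Intersection: {Amir, Gus} — 2.

2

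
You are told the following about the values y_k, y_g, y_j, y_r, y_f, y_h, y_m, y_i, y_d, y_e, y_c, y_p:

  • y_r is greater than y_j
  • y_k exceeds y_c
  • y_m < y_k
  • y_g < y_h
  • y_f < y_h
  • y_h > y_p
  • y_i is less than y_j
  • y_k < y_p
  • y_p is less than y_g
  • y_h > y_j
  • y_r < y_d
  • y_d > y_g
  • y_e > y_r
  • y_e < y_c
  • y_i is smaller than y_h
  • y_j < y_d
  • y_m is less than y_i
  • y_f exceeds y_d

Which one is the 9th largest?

y_r

The consecutive relations fix a unique order: y_m < y_i < y_j < y_r < y_e < y_c < y_k < y_p < y_g < y_d < y_f < y_h.
The 9th largest is y_r.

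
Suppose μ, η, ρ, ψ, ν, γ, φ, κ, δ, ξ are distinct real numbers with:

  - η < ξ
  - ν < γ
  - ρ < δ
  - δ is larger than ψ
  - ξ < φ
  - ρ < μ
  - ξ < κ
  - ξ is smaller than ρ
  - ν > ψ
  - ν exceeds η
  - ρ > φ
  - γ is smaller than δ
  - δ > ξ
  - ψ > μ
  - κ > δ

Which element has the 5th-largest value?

ψ

Chaining the given pairs: η < ξ < φ < ρ < μ < ψ < ν < γ < δ < κ.
Counting 5 from the largest end gives ψ.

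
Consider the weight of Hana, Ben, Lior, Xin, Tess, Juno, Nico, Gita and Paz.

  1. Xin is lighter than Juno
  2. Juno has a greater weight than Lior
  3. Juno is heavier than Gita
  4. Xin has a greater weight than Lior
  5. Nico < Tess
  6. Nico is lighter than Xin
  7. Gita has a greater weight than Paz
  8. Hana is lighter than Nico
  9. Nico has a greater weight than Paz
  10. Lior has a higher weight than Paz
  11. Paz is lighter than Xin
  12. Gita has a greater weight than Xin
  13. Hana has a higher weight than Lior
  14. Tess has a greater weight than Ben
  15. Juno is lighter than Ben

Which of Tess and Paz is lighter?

Following the relations from Paz: Paz < Lior < Hana < Nico < Xin < Gita < Juno < Ben < Tess.
So Paz < Tess; Paz is the lighter of the two.

Paz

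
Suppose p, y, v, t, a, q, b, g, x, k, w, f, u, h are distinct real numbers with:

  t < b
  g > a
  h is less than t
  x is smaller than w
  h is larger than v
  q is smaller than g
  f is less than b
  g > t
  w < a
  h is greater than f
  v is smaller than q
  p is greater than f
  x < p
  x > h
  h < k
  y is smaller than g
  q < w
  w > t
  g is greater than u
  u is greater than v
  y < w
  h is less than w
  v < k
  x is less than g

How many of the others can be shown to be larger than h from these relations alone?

8

Directly above h: x, t, w, k.
One step further: p, a, b, g (8 so far).
Nothing else is reachable above h; 8 in all.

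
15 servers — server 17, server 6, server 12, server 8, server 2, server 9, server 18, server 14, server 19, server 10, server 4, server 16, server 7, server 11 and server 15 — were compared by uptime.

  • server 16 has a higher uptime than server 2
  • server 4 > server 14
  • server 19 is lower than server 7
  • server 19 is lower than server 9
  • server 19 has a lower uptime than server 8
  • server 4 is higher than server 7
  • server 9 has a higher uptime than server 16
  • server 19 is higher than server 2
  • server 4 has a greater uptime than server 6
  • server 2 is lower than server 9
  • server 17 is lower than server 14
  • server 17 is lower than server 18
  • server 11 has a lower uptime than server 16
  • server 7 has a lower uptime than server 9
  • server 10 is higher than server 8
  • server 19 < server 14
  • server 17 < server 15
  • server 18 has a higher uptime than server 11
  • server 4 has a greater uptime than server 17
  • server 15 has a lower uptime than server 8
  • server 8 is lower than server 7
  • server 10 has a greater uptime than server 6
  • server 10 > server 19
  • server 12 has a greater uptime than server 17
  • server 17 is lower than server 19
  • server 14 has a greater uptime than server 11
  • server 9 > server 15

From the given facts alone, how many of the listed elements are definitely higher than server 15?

From server 15 the given relations immediately reach server 8, server 9.
From those, server 10, server 7 — 4 in total.
From those, server 4 — 5 in total.
Nothing else is reachable above server 15; 5 in all.

5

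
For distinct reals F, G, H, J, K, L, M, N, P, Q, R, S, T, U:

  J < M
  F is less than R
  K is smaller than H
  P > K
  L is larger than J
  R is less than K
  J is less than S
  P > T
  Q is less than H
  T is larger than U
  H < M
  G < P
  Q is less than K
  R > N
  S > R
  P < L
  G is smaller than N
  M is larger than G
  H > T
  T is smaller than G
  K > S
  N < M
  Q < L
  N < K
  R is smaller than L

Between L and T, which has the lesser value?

Link the given pairs in sequence: T < G; G < N; N < R; R < S; S < K; K < P; P < L.
Chaining these gives T < G < N < R < S < K < P < L.
So T < L; T is the smaller of the two.

T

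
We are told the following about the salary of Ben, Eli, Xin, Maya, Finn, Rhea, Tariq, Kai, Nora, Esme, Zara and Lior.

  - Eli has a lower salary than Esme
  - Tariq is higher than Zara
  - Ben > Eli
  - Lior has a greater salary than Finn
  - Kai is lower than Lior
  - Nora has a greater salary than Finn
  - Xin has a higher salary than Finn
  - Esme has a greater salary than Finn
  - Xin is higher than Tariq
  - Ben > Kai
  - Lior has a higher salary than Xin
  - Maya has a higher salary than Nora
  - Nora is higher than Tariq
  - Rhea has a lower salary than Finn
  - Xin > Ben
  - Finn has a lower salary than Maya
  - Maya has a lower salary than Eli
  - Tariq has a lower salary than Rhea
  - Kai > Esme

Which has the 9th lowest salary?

Kai

Piecing the relations together gives one ordering: Zara < Tariq < Rhea < Finn < Nora < Maya < Eli < Esme < Kai < Ben < Xin < Lior.
Counting 9 from the smallest end gives Kai.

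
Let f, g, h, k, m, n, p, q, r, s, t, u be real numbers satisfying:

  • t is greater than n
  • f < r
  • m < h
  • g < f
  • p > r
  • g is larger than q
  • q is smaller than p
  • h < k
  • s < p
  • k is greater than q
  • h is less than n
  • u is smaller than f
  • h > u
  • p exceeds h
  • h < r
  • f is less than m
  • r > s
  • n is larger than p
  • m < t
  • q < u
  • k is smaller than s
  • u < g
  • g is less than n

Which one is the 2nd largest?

Piecing the relations together gives one ordering: q < u < g < f < m < h < k < s < r < p < n < t.
Counting 2 from the largest end gives n.

n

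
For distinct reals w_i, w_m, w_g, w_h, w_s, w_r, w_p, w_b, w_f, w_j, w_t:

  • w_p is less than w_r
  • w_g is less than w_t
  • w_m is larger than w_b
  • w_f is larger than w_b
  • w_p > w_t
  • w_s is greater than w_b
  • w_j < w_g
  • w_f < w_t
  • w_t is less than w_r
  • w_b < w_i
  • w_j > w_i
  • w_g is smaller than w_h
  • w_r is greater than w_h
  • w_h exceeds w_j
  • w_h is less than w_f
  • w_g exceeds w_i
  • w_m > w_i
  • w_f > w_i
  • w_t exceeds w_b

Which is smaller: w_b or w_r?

w_b < w_i and w_i < w_j give w_b < w_j.
With w_j < w_g: w_b < w_i < w_j < w_g.
With w_g < w_t: w_b < w_i < w_j < w_g < w_t.
Then w_t < w_p extends the chain to w_p.
Then w_p < w_r extends the chain to w_r.
So w_b < w_r; w_b is the smaller of the two.

w_b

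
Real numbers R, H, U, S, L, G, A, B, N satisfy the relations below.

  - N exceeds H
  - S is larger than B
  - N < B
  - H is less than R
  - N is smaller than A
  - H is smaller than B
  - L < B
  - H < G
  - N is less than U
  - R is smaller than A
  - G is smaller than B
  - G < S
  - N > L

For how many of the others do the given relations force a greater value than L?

5

The elements the relations force above L are N, U, A, B, S — no chain reaches any other.
That is 5.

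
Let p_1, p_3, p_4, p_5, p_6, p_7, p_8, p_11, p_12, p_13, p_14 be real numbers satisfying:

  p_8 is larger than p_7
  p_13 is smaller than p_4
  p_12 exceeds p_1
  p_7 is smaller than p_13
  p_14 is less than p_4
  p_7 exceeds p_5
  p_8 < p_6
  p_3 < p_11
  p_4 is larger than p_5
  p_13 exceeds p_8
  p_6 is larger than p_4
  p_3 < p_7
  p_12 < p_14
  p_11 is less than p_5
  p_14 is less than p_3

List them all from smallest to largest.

p_1 < p_12 < p_14 < p_3 < p_11 < p_5 < p_7 < p_8 < p_13 < p_4 < p_6

Nothing is placed below p_1, so it is least; from there p_1 < p_12; p_12 < p_14; p_14 < p_3; p_3 < p_11; p_11 < p_5; p_5 < p_7; p_7 < p_8; p_8 < p_13; p_13 < p_4; p_4 < p_6, each given directly.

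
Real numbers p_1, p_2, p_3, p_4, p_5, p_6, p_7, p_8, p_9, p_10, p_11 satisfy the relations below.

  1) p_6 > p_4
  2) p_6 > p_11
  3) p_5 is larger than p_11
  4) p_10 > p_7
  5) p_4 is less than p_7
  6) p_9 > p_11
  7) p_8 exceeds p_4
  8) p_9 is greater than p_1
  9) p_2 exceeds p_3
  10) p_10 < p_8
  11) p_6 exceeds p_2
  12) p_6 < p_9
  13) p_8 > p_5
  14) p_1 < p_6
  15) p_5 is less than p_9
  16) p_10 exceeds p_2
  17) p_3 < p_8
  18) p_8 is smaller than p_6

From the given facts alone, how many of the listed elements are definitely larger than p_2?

From p_2 the given relations immediately reach p_10, p_6.
From those, p_8, p_9 — 4 in total.
Nothing else is reachable above p_2; 4 in all.

4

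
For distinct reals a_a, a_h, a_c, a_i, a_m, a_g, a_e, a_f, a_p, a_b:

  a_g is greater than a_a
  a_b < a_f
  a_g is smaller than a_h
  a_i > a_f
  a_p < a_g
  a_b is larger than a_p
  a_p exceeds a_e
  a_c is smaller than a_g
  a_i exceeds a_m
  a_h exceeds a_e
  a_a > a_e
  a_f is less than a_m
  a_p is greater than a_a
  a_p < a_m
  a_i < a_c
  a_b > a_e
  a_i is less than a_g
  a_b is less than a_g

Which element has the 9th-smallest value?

a_g

Chaining the given pairs: a_e < a_a < a_p < a_b < a_f < a_m < a_i < a_c < a_g < a_h.
Counting 9 from the smallest end gives a_g.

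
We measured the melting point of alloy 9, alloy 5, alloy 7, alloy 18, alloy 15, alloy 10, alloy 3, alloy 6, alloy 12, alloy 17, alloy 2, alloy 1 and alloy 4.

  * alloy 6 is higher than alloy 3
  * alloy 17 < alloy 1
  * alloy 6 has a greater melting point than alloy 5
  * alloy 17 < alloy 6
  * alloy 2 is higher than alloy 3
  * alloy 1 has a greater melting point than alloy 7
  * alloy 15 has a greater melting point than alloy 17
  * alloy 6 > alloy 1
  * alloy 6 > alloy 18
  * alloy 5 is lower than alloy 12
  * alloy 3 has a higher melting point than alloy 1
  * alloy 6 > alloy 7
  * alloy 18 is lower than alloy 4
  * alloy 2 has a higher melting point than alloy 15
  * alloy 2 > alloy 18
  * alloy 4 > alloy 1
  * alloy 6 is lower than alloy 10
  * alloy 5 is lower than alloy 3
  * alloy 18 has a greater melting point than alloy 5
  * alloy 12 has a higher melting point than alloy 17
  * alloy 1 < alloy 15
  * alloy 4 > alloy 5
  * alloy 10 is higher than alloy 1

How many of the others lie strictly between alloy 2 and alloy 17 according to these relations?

Chaining upward from alloy 17 reaches: alloy 1, alloy 4, alloy 3, alloy 15, alloy 6, alloy 12, alloy 10.
Chaining downward from alloy 2 reaches: alloy 5, alloy 7, alloy 18, alloy 1, alloy 3, alloy 15.
Strictly between alloy 17 and alloy 2 are those in both lists: alloy 1, alloy 3, alloy 15 — 3 elements.

3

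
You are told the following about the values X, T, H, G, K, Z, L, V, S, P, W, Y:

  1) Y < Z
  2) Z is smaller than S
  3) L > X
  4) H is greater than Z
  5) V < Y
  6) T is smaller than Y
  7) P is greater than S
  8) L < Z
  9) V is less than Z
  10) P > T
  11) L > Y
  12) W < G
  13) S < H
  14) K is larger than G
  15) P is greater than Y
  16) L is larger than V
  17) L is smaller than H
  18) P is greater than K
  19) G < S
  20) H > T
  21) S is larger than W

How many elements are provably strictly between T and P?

The relations place T below P. An element lies strictly between them when it is forced above T and also forced below P.
Above T: {Y, L, Z, S, H}. Below P: {W, X, G, V, K, Y, L, Z, S}.
Intersection: {Y, L, Z, S} — 4.

4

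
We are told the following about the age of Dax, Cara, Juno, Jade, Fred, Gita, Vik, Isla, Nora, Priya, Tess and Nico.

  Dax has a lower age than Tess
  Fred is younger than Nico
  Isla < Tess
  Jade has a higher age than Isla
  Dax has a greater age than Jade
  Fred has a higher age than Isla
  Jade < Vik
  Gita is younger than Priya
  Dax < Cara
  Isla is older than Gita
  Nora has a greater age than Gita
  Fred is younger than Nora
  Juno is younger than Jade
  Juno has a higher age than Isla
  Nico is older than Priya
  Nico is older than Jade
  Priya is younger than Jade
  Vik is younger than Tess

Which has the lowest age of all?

Gita

Chaining upward from Gita: directly above it, Isla, Priya, Nora; then Juno, Fred, Jade, Tess, Nico; then Vik, Dax; then Cara.
That covers every other element, and nothing is given below Gita, so Gita is the lowest age.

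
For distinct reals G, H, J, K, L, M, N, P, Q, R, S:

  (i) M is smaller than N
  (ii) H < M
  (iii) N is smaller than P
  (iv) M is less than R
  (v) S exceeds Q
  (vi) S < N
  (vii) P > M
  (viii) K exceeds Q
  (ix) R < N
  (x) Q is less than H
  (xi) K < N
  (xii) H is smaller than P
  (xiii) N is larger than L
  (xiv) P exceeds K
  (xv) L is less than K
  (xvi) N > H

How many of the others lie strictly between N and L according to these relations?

Chaining upward from L reaches: K, P.
Chaining downward from N reaches: Q, S, H, M, R, K.
Strictly between L and N are those in both lists: K — 1 element.

1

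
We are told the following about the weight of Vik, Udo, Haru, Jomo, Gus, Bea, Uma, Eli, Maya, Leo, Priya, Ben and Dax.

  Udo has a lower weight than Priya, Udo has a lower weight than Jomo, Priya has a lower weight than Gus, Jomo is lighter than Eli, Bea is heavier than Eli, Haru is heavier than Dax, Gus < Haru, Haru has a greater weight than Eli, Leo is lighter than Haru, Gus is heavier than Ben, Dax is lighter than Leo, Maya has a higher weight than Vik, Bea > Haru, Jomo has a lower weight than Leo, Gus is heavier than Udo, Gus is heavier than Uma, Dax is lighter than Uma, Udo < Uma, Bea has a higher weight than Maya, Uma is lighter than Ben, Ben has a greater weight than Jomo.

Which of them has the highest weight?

Dax is not greatest since Dax < Leo; Udo is not greatest since Udo < Uma; Jomo is not greatest since Jomo < Leo; Uma is not greatest since Uma < Ben; Priya is not greatest since Priya < Gus; Leo is not greatest since Leo < Haru; Eli is not greatest since Eli < Bea; Ben is not greatest since Ben < Gus; Vik is not greatest since Vik < Maya; Gus is not greatest since Gus < Haru; Haru is not greatest since Haru < Bea; Maya is not greatest since Maya < Bea.
Only Bea has nothing above it, so Bea is the highest weight.

Bea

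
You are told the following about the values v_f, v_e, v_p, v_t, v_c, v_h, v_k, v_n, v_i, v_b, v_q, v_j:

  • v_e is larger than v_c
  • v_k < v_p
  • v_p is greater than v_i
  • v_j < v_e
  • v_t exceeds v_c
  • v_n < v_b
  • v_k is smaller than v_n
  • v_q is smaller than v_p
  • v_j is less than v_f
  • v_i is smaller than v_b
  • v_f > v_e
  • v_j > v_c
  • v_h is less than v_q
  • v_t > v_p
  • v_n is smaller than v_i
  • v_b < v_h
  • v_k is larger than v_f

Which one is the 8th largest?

The consecutive relations fix a unique order: v_c < v_j < v_e < v_f < v_k < v_n < v_i < v_b < v_h < v_q < v_p < v_t.
Counting 8 from the largest end gives v_k.

v_k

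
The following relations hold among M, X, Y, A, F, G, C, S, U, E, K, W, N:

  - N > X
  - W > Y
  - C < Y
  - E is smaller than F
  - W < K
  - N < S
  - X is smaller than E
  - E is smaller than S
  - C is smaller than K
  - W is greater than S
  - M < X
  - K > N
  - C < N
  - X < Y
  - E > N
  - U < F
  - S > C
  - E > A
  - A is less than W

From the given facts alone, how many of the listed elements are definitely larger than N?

5

Directly above N: E, S, K.
One step further: F, W (5 so far).
Nothing else is reachable above N; 5 in all.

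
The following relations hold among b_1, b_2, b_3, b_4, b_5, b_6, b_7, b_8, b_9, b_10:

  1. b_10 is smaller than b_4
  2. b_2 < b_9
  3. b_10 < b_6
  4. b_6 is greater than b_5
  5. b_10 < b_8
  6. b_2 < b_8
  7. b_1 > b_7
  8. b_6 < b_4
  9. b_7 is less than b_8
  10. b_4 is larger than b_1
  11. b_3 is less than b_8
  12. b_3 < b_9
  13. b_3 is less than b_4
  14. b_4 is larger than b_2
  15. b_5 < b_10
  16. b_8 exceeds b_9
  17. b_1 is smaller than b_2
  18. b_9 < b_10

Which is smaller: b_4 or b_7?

b_7 < b_1 and b_1 < b_2 give b_7 < b_2.
Then b_2 < b_9 extends the chain to b_9.
With b_9 < b_10: b_7 < b_1 < b_2 < b_9 < b_10.
With b_10 < b_6: b_7 < b_1 < b_2 < b_9 < b_10 < b_6.
Then b_6 < b_4 extends the chain to b_4.
So b_7 < b_4; b_7 is the smaller of the two.

b_7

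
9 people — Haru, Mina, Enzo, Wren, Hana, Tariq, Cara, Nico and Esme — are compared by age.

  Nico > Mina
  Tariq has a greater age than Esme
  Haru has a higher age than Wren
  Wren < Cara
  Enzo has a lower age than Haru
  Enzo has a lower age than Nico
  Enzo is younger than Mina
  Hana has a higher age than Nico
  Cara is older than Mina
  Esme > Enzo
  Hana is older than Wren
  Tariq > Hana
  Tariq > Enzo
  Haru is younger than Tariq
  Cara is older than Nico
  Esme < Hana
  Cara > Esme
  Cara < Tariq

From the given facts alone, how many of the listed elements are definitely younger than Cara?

The elements the relations force below Cara are Enzo, Wren, Esme, Mina, Nico — no chain reaches any other.
That is 5.

5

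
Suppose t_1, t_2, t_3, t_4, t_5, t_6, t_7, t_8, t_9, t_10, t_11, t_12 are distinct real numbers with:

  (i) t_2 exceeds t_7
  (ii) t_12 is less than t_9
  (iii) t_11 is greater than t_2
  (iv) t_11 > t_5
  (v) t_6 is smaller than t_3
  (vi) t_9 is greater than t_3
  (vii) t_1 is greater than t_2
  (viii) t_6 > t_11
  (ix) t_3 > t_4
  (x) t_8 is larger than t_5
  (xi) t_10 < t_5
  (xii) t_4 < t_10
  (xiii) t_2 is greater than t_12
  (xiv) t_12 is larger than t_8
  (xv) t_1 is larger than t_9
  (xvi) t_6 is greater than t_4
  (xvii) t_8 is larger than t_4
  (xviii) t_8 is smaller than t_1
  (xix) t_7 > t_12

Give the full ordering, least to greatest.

t_4 < t_10 < t_5 < t_8 < t_12 < t_7 < t_2 < t_11 < t_6 < t_3 < t_9 < t_1

Nothing is placed below t_4, so it is least; from there t_4 < t_10; t_10 < t_5; t_5 < t_8; t_8 < t_12; t_12 < t_7; t_7 < t_2; t_2 < t_11; t_11 < t_6; t_6 < t_3; t_3 < t_9; t_9 < t_1, each given directly.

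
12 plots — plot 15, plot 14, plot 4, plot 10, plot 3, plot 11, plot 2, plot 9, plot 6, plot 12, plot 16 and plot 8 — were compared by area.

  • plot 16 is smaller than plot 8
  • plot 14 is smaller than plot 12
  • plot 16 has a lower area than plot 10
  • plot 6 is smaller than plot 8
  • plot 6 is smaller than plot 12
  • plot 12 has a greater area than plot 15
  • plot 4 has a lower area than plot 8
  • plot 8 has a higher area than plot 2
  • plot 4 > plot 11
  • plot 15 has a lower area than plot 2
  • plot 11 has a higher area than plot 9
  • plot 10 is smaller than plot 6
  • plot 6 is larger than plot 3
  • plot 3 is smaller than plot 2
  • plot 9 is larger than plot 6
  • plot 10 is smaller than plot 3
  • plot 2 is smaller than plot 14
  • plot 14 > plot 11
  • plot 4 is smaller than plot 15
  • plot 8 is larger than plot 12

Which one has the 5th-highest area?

Piecing the relations together gives one ordering: plot 16 < plot 10 < plot 3 < plot 6 < plot 9 < plot 11 < plot 4 < plot 15 < plot 2 < plot 14 < plot 12 < plot 8.
The 5th largest is plot 15.

plot 15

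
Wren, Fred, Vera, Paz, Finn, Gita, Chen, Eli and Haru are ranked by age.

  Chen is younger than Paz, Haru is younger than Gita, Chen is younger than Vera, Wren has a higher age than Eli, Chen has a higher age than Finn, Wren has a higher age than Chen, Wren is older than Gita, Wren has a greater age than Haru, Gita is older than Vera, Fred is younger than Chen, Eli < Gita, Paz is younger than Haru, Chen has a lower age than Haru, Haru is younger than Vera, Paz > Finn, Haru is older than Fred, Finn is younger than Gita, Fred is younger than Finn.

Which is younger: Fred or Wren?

The relevant relations are Fred < Finn; Finn < Chen; Chen < Paz; Paz < Haru; Haru < Vera; Vera < Gita; Gita < Wren.
Together: Fred < Finn < Chen < Paz < Haru < Vera < Gita < Wren.
So Fred < Wren; Fred is the younger of the two.

Fred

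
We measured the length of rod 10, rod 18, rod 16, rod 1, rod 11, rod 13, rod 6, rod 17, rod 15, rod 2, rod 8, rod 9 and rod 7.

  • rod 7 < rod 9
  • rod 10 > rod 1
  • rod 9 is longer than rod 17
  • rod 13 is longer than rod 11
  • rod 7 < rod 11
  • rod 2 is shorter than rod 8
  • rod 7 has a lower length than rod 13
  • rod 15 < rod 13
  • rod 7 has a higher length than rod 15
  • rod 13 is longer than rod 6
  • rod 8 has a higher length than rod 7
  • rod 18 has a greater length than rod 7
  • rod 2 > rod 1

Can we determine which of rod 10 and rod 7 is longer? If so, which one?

undetermined

Following every chain through rod 7: above rod 7 we get rod 11, rod 13, rod 18, rod 9, rod 8; below rod 7 we get rod 15.
rod 10 is not reached, and no chain runs the other way from rod 10 to rod 7.
So the given relations leave the order of rod 7 and rod 10 undetermined.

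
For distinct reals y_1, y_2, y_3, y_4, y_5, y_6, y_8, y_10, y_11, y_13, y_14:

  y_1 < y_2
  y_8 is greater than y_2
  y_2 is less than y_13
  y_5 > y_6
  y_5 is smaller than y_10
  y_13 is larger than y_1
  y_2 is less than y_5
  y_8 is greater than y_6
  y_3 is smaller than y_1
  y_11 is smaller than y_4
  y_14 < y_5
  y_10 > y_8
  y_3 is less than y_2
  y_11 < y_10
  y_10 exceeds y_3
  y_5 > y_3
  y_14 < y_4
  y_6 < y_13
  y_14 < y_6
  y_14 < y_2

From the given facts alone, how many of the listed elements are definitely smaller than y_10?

8

From y_10 the given relations immediately reach y_11, y_3, y_5, y_8.
From those, y_14, y_2, y_6 — 7 in total.
From those, y_1 — 8 in total.
No other element is forced below y_10 by the given relations, so the count is 8.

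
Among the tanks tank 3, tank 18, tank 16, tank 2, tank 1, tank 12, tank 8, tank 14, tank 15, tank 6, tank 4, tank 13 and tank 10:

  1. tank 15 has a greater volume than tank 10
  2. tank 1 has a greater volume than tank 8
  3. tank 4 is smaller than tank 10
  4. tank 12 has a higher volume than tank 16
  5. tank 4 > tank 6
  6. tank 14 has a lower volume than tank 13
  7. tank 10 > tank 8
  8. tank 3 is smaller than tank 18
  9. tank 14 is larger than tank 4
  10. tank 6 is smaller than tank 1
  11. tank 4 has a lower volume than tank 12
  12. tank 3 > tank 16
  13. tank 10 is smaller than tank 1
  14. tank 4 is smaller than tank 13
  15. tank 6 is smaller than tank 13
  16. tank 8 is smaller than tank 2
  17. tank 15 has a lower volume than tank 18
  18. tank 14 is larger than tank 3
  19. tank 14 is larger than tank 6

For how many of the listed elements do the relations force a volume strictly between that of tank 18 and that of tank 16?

1

The relations place tank 16 below tank 18. An element lies strictly between them when it is forced above tank 16 and also forced below tank 18.
Above tank 16: {tank 12, tank 3, tank 14, tank 13}. Below tank 18: {tank 6, tank 8, tank 4, tank 10, tank 3, tank 15}.
Intersection: {tank 3} — 1.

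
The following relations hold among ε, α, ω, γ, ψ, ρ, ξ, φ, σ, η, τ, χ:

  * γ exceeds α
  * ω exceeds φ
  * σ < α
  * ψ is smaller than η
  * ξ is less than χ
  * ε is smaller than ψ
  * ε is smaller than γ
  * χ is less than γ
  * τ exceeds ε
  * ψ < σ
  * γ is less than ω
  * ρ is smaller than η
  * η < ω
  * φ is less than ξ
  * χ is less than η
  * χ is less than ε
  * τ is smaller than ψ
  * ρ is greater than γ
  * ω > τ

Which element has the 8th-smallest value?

Piecing the relations together gives one ordering: φ < ξ < χ < ε < τ < ψ < σ < α < γ < ρ < η < ω.
The 8th smallest is α.

α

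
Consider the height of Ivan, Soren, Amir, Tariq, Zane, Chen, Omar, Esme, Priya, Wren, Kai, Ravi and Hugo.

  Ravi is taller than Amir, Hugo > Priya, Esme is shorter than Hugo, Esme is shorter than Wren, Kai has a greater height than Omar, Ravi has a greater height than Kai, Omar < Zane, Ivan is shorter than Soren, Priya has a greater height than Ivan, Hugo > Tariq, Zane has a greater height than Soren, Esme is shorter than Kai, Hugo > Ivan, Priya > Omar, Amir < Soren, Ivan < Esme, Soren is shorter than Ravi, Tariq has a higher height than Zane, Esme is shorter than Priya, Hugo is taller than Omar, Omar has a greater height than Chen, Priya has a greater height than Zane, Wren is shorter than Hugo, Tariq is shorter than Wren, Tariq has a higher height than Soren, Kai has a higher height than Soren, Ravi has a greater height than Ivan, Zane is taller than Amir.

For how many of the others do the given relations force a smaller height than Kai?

6

The elements the relations force below Kai are Amir, Ivan, Soren, Esme, Chen, Omar — no chain reaches any other.
That is 6.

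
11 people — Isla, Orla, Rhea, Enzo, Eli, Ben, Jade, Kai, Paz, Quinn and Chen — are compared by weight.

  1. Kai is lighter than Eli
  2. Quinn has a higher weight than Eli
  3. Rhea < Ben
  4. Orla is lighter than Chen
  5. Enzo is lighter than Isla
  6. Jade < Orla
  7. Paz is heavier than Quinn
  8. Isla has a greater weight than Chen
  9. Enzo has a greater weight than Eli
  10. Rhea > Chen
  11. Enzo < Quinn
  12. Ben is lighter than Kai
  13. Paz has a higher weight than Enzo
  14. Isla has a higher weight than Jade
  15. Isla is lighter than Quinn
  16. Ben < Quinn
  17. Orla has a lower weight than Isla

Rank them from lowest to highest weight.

Nothing is placed below Jade, so it is least; from there Jade < Orla; Orla < Chen; Chen < Rhea; Rhea < Ben; Ben < Kai; Kai < Eli; Eli < Enzo; Enzo < Isla; Isla < Quinn; Quinn < Paz, each given directly.

Jade < Orla < Chen < Rhea < Ben < Kai < Eli < Enzo < Isla < Quinn < Paz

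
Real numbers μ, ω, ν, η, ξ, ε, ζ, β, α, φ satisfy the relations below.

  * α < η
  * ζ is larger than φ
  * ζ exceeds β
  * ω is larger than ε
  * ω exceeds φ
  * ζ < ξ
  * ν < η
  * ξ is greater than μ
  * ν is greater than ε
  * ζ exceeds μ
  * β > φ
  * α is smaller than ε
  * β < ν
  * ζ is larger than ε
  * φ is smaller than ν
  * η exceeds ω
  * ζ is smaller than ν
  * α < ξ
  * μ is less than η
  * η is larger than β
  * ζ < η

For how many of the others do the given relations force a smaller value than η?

8

The elements the relations force below η are α, ε, φ, β, μ, ζ, ω, ν — no chain reaches any other.
That is 8.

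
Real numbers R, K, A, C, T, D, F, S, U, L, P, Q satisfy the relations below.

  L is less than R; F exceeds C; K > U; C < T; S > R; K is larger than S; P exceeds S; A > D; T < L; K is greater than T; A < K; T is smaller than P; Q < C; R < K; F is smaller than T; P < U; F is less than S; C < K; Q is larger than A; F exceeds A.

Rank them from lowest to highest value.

Each adjacent pair is fixed by a given relation: D < A; A < Q; Q < C; C < F; F < T; T < L; L < R; R < S; S < P; P < U; U < K. Chaining them end to end gives the full order.

D < A < Q < C < F < T < L < R < S < P < U < K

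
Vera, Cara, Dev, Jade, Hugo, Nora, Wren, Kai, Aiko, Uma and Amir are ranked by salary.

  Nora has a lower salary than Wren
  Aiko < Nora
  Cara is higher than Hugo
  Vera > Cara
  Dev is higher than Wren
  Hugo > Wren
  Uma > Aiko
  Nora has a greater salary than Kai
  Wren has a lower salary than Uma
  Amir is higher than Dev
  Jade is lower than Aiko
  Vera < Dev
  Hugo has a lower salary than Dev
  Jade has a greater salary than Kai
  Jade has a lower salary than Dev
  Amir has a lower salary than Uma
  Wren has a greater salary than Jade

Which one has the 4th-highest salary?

Vera

Piecing the relations together gives one ordering: Kai < Jade < Aiko < Nora < Wren < Hugo < Cara < Vera < Dev < Amir < Uma.
The 4th largest is Vera.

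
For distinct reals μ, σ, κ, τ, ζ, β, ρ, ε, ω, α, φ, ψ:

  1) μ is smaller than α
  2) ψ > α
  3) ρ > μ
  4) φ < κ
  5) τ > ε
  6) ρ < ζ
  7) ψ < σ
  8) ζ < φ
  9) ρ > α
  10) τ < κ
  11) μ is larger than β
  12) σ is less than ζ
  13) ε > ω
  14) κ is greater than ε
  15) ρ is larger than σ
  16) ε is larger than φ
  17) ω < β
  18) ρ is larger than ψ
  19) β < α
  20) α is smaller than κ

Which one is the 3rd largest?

The consecutive relations fix a unique order: ω < β < μ < α < ψ < σ < ρ < ζ < φ < ε < τ < κ.
The 3rd largest is ε.

ε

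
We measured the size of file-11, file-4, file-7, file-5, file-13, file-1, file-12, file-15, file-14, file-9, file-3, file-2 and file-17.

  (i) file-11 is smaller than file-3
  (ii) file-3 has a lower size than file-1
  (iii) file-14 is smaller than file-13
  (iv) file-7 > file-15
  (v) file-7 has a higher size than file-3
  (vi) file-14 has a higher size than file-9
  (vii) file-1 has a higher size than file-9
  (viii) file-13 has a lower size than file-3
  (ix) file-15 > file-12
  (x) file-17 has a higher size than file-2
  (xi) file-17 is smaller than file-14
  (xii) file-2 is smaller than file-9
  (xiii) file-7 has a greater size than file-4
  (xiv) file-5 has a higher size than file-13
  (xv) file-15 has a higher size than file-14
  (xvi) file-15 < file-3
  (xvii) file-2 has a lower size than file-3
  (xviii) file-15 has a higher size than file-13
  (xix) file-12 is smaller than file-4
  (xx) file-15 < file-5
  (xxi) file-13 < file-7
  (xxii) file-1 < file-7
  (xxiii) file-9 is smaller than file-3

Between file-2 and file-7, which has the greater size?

file-2 < file-17 and file-17 < file-14 give file-2 < file-14.
Then file-14 < file-13 extends the chain to file-13.
With file-13 < file-15: file-2 < file-17 < file-14 < file-13 < file-15.
Then file-15 < file-3 extends the chain to file-3.
With file-3 < file-1: file-2 < file-17 < file-14 < file-13 < file-15 < file-3 < file-1.
With file-1 < file-7: file-2 < file-17 < file-14 < file-13 < file-15 < file-3 < file-1 < file-7.
So file-2 < file-7; file-7 is the larger of the two.

file-7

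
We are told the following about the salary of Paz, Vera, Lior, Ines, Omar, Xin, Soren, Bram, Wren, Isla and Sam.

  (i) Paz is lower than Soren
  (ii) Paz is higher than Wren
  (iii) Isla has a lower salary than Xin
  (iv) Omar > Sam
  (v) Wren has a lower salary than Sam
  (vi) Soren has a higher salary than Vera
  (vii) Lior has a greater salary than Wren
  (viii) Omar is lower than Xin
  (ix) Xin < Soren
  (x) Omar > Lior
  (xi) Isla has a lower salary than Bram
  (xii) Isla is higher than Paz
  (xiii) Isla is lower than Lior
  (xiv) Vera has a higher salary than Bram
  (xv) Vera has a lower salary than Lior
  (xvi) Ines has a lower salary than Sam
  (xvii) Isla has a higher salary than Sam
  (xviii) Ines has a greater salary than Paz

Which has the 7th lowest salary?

Vera

Chaining the given pairs: Wren < Paz < Ines < Sam < Isla < Bram < Vera < Lior < Omar < Xin < Soren.
Counting 7 from the smallest end gives Vera.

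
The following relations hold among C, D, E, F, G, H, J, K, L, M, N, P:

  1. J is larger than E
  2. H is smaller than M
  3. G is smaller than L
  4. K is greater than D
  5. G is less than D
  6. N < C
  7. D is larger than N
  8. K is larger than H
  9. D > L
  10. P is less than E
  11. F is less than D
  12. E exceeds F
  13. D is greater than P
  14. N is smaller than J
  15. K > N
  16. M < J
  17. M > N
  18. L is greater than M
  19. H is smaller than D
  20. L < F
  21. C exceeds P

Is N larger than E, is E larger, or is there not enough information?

E

N < M < L < F < E, by transitivity through M, L, F.
So E is larger.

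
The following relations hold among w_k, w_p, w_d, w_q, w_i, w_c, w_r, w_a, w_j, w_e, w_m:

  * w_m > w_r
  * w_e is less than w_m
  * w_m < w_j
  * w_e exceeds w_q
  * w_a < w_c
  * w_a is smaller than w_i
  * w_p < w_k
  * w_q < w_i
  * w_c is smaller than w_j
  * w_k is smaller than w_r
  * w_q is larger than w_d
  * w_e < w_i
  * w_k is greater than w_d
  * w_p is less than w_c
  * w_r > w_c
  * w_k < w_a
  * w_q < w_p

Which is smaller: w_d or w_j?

The relevant relations are w_d < w_q; w_q < w_p; w_p < w_k; w_k < w_a; w_a < w_c; w_c < w_r; w_r < w_m; w_m < w_j.
Chaining these gives w_d < w_q < w_p < w_k < w_a < w_c < w_r < w_m < w_j.
So w_d < w_j; w_d is the smaller of the two.

w_d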